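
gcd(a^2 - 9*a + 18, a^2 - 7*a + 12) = a - 3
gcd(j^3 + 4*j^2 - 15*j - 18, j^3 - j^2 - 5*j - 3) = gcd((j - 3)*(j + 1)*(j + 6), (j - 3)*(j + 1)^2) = j^2 - 2*j - 3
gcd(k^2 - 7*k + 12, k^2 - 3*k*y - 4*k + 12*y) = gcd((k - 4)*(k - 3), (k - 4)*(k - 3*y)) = k - 4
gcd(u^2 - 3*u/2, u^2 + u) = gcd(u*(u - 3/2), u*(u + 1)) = u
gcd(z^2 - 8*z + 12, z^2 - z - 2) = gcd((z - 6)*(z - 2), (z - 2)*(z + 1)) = z - 2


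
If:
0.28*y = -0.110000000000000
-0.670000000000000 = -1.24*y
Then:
No Solution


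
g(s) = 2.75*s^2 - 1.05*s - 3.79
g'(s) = 5.5*s - 1.05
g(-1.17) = 1.20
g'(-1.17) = -7.48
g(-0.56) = -2.34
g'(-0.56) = -4.13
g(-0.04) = -3.74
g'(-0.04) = -1.27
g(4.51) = 47.41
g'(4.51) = 23.76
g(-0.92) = -0.50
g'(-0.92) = -6.11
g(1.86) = 3.77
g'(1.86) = 9.18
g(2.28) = 8.11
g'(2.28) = 11.49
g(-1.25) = 1.82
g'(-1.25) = -7.92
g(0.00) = -3.79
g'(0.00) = -1.05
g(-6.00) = 101.51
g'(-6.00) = -34.05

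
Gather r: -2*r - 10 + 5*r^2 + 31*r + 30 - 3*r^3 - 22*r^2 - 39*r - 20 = -3*r^3 - 17*r^2 - 10*r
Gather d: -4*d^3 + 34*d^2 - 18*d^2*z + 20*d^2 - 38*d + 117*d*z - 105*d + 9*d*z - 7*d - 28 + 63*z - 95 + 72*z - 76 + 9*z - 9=-4*d^3 + d^2*(54 - 18*z) + d*(126*z - 150) + 144*z - 208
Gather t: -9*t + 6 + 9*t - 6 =0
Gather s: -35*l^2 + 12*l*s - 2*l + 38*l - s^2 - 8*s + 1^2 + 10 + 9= -35*l^2 + 36*l - s^2 + s*(12*l - 8) + 20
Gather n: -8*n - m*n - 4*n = n*(-m - 12)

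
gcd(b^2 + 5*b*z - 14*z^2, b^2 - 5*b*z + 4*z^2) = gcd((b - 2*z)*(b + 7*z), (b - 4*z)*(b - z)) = 1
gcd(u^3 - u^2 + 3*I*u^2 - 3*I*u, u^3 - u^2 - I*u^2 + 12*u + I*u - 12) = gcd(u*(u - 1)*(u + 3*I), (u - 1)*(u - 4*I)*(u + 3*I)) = u^2 + u*(-1 + 3*I) - 3*I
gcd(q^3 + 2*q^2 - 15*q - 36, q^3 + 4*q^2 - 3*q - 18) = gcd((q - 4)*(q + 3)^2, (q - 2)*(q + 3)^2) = q^2 + 6*q + 9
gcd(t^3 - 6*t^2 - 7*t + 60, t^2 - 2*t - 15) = t^2 - 2*t - 15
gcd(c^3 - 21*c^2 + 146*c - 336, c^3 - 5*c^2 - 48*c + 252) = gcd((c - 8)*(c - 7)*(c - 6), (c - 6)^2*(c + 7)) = c - 6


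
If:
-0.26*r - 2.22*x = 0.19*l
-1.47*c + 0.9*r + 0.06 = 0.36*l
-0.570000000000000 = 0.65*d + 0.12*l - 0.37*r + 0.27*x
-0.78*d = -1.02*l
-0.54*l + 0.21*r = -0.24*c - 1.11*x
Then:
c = 3.42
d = 2.73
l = 2.09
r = 6.35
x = -0.92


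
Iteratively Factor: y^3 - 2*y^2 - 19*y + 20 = (y + 4)*(y^2 - 6*y + 5) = (y - 1)*(y + 4)*(y - 5)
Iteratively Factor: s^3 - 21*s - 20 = (s - 5)*(s^2 + 5*s + 4) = (s - 5)*(s + 4)*(s + 1)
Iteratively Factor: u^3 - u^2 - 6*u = (u + 2)*(u^2 - 3*u) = (u - 3)*(u + 2)*(u)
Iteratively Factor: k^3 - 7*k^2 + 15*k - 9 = (k - 3)*(k^2 - 4*k + 3) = (k - 3)^2*(k - 1)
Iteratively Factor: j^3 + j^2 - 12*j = (j + 4)*(j^2 - 3*j) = j*(j + 4)*(j - 3)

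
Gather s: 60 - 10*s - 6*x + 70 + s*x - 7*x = s*(x - 10) - 13*x + 130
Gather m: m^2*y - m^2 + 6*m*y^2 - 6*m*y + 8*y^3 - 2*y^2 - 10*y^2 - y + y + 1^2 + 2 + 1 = m^2*(y - 1) + m*(6*y^2 - 6*y) + 8*y^3 - 12*y^2 + 4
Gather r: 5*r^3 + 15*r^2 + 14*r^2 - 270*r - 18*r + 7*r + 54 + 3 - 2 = 5*r^3 + 29*r^2 - 281*r + 55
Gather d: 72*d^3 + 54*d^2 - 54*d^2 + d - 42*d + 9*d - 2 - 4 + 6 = 72*d^3 - 32*d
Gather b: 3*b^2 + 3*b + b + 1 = 3*b^2 + 4*b + 1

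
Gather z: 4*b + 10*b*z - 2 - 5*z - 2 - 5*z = 4*b + z*(10*b - 10) - 4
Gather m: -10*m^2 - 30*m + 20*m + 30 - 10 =-10*m^2 - 10*m + 20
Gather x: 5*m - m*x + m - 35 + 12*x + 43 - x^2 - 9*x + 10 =6*m - x^2 + x*(3 - m) + 18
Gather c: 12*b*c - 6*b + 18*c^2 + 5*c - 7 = -6*b + 18*c^2 + c*(12*b + 5) - 7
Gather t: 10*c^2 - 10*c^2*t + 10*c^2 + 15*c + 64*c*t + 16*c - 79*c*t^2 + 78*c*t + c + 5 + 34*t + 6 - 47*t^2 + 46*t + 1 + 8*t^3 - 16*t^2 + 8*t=20*c^2 + 32*c + 8*t^3 + t^2*(-79*c - 63) + t*(-10*c^2 + 142*c + 88) + 12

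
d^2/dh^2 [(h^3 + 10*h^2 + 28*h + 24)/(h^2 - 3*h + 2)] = 2*(65*h^3 - 6*h^2 - 372*h + 376)/(h^6 - 9*h^5 + 33*h^4 - 63*h^3 + 66*h^2 - 36*h + 8)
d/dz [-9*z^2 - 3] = -18*z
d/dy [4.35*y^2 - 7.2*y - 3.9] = 8.7*y - 7.2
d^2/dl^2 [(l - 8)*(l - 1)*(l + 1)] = 6*l - 16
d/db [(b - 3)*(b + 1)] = 2*b - 2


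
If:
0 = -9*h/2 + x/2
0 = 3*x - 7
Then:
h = 7/27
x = 7/3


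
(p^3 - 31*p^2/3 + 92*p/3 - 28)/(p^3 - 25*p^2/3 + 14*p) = (p - 2)/p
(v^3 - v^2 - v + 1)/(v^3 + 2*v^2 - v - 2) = (v - 1)/(v + 2)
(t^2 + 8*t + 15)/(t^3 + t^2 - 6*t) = (t + 5)/(t*(t - 2))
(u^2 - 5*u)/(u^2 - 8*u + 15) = u/(u - 3)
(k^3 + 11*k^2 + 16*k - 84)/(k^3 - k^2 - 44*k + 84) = (k + 6)/(k - 6)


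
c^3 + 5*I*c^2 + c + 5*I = (c - I)*(c + I)*(c + 5*I)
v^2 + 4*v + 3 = (v + 1)*(v + 3)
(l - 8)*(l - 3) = l^2 - 11*l + 24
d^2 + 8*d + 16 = (d + 4)^2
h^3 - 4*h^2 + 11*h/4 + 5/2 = (h - 5/2)*(h - 2)*(h + 1/2)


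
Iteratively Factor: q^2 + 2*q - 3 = (q - 1)*(q + 3)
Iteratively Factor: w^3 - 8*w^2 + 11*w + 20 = (w - 4)*(w^2 - 4*w - 5) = (w - 5)*(w - 4)*(w + 1)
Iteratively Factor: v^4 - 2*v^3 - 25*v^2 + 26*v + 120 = (v - 3)*(v^3 + v^2 - 22*v - 40) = (v - 3)*(v + 2)*(v^2 - v - 20) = (v - 5)*(v - 3)*(v + 2)*(v + 4)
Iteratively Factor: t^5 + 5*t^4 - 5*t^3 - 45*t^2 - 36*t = (t + 4)*(t^4 + t^3 - 9*t^2 - 9*t) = (t + 3)*(t + 4)*(t^3 - 2*t^2 - 3*t) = (t + 1)*(t + 3)*(t + 4)*(t^2 - 3*t) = t*(t + 1)*(t + 3)*(t + 4)*(t - 3)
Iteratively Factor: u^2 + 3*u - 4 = (u - 1)*(u + 4)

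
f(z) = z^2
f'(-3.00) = -6.00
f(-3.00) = 9.00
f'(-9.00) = -18.00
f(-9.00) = 81.00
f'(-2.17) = -4.34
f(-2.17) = 4.71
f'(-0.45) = -0.90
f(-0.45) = 0.20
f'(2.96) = 5.92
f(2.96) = 8.76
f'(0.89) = 1.78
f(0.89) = 0.79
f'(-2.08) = -4.16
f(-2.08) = 4.33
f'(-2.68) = -5.36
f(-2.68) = 7.18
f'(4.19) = 8.38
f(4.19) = 17.56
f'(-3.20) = -6.40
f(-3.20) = 10.24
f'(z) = 2*z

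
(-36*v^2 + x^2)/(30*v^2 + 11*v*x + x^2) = (-6*v + x)/(5*v + x)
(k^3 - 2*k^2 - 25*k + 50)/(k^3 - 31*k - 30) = (k^2 - 7*k + 10)/(k^2 - 5*k - 6)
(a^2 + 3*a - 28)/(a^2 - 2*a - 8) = (a + 7)/(a + 2)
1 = 1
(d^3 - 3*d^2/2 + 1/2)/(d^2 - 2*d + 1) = d + 1/2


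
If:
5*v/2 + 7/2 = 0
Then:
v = -7/5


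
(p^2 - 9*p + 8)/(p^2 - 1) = (p - 8)/(p + 1)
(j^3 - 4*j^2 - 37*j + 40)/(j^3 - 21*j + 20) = (j - 8)/(j - 4)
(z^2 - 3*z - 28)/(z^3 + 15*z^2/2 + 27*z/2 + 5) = 2*(z^2 - 3*z - 28)/(2*z^3 + 15*z^2 + 27*z + 10)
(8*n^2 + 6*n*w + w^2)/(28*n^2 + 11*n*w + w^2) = (2*n + w)/(7*n + w)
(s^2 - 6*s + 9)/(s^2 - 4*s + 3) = (s - 3)/(s - 1)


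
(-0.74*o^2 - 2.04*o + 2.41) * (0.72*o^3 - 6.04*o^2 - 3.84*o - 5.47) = -0.5328*o^5 + 3.0008*o^4 + 16.8984*o^3 - 2.675*o^2 + 1.9044*o - 13.1827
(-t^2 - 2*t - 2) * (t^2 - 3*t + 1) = -t^4 + t^3 + 3*t^2 + 4*t - 2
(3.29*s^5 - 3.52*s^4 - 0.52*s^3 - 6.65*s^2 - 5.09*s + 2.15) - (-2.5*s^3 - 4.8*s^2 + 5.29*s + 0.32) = 3.29*s^5 - 3.52*s^4 + 1.98*s^3 - 1.85*s^2 - 10.38*s + 1.83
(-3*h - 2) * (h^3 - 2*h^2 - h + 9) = -3*h^4 + 4*h^3 + 7*h^2 - 25*h - 18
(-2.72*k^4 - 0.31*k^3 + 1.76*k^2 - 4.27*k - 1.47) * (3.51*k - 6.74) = -9.5472*k^5 + 17.2447*k^4 + 8.267*k^3 - 26.8501*k^2 + 23.6201*k + 9.9078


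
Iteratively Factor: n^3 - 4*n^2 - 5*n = (n)*(n^2 - 4*n - 5) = n*(n + 1)*(n - 5)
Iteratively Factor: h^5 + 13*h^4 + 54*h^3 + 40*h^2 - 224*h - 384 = (h + 4)*(h^4 + 9*h^3 + 18*h^2 - 32*h - 96) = (h + 4)^2*(h^3 + 5*h^2 - 2*h - 24) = (h - 2)*(h + 4)^2*(h^2 + 7*h + 12) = (h - 2)*(h + 4)^3*(h + 3)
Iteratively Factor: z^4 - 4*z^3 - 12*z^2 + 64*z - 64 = (z - 2)*(z^3 - 2*z^2 - 16*z + 32) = (z - 4)*(z - 2)*(z^2 + 2*z - 8) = (z - 4)*(z - 2)^2*(z + 4)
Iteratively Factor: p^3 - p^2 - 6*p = (p - 3)*(p^2 + 2*p) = p*(p - 3)*(p + 2)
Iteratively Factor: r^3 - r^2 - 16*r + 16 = (r - 4)*(r^2 + 3*r - 4) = (r - 4)*(r - 1)*(r + 4)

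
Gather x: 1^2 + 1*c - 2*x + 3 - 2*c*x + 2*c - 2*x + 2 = 3*c + x*(-2*c - 4) + 6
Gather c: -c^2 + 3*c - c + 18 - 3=-c^2 + 2*c + 15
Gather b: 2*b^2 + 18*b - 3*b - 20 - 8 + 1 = 2*b^2 + 15*b - 27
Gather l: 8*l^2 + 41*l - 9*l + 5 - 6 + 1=8*l^2 + 32*l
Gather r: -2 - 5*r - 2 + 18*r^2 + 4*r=18*r^2 - r - 4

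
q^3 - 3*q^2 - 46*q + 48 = (q - 8)*(q - 1)*(q + 6)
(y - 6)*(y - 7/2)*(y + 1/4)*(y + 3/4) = y^4 - 17*y^3/2 + 187*y^2/16 + 615*y/32 + 63/16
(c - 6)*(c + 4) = c^2 - 2*c - 24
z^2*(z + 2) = z^3 + 2*z^2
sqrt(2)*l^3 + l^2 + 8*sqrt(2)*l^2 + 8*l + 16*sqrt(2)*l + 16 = (l + 4)^2*(sqrt(2)*l + 1)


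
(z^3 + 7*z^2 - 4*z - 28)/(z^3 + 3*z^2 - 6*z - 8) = (z^2 + 9*z + 14)/(z^2 + 5*z + 4)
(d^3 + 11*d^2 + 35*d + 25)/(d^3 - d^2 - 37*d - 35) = (d + 5)/(d - 7)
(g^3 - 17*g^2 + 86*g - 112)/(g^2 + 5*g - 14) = (g^2 - 15*g + 56)/(g + 7)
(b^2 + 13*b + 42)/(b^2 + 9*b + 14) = (b + 6)/(b + 2)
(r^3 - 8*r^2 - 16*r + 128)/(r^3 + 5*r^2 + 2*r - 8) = (r^2 - 12*r + 32)/(r^2 + r - 2)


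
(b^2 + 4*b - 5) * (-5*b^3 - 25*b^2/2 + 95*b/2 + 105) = -5*b^5 - 65*b^4/2 + 45*b^3/2 + 715*b^2/2 + 365*b/2 - 525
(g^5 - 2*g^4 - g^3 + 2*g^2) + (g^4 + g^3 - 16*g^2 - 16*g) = g^5 - g^4 - 14*g^2 - 16*g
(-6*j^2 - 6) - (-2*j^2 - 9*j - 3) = -4*j^2 + 9*j - 3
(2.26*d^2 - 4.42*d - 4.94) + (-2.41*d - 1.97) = 2.26*d^2 - 6.83*d - 6.91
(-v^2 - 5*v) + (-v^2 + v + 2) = -2*v^2 - 4*v + 2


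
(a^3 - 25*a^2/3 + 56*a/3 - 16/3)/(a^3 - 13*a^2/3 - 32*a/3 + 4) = (a^2 - 8*a + 16)/(a^2 - 4*a - 12)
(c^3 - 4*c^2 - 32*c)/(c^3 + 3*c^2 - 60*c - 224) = c/(c + 7)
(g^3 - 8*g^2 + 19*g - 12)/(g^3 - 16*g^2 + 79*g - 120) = (g^2 - 5*g + 4)/(g^2 - 13*g + 40)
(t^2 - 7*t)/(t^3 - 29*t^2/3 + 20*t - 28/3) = 3*t/(3*t^2 - 8*t + 4)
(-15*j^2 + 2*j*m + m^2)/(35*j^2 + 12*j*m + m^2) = (-3*j + m)/(7*j + m)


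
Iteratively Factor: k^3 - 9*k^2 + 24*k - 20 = (k - 2)*(k^2 - 7*k + 10) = (k - 5)*(k - 2)*(k - 2)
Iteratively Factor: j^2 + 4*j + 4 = (j + 2)*(j + 2)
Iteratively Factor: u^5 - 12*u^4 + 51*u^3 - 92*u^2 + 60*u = (u - 2)*(u^4 - 10*u^3 + 31*u^2 - 30*u) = u*(u - 2)*(u^3 - 10*u^2 + 31*u - 30) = u*(u - 2)^2*(u^2 - 8*u + 15) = u*(u - 3)*(u - 2)^2*(u - 5)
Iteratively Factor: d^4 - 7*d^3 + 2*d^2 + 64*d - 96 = (d - 2)*(d^3 - 5*d^2 - 8*d + 48) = (d - 4)*(d - 2)*(d^2 - d - 12) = (d - 4)^2*(d - 2)*(d + 3)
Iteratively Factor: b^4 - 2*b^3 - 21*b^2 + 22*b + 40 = (b + 4)*(b^3 - 6*b^2 + 3*b + 10) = (b - 5)*(b + 4)*(b^2 - b - 2) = (b - 5)*(b + 1)*(b + 4)*(b - 2)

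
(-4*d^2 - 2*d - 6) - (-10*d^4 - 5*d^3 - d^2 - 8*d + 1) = 10*d^4 + 5*d^3 - 3*d^2 + 6*d - 7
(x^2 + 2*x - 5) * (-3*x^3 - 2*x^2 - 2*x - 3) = -3*x^5 - 8*x^4 + 9*x^3 + 3*x^2 + 4*x + 15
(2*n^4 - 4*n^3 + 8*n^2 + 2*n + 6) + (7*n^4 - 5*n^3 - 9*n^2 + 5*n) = 9*n^4 - 9*n^3 - n^2 + 7*n + 6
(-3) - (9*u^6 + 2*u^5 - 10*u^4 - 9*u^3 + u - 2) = -9*u^6 - 2*u^5 + 10*u^4 + 9*u^3 - u - 1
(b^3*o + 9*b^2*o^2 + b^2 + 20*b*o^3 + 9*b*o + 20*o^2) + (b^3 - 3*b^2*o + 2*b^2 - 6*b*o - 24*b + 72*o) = b^3*o + b^3 + 9*b^2*o^2 - 3*b^2*o + 3*b^2 + 20*b*o^3 + 3*b*o - 24*b + 20*o^2 + 72*o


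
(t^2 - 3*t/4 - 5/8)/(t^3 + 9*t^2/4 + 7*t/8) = (4*t - 5)/(t*(4*t + 7))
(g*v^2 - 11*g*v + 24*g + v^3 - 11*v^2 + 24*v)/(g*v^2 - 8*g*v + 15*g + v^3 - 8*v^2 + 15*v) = (v - 8)/(v - 5)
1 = 1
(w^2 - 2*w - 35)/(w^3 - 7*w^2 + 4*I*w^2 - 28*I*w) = (w + 5)/(w*(w + 4*I))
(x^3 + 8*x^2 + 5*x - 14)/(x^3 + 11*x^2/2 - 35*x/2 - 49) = 2*(x - 1)/(2*x - 7)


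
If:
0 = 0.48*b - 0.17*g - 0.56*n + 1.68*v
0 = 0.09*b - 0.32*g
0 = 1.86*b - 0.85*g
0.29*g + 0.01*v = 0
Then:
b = 0.00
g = 0.00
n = 0.00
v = 0.00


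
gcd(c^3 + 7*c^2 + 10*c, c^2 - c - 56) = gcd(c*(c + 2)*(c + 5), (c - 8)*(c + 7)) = 1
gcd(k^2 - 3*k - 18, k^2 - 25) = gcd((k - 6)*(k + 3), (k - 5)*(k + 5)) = 1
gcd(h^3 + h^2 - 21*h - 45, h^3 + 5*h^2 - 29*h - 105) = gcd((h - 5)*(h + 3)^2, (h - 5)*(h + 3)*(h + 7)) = h^2 - 2*h - 15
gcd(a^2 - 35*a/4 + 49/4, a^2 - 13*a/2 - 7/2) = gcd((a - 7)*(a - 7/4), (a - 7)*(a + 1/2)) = a - 7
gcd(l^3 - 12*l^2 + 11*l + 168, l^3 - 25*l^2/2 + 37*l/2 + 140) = l^2 - 15*l + 56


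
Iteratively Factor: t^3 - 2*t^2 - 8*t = (t - 4)*(t^2 + 2*t) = (t - 4)*(t + 2)*(t)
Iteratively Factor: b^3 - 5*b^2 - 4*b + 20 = (b + 2)*(b^2 - 7*b + 10) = (b - 2)*(b + 2)*(b - 5)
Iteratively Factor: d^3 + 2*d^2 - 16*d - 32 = (d - 4)*(d^2 + 6*d + 8) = (d - 4)*(d + 2)*(d + 4)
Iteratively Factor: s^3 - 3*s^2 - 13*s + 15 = (s - 5)*(s^2 + 2*s - 3) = (s - 5)*(s - 1)*(s + 3)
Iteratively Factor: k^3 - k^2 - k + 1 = (k - 1)*(k^2 - 1) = (k - 1)^2*(k + 1)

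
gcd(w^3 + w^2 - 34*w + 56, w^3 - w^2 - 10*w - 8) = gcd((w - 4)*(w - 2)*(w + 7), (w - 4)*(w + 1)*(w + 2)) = w - 4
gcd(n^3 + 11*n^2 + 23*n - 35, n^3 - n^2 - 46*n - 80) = n + 5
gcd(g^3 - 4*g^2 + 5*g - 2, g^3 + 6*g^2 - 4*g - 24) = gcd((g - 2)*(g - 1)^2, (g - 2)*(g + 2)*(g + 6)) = g - 2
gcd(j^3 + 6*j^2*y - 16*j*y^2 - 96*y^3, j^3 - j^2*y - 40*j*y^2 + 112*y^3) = -j + 4*y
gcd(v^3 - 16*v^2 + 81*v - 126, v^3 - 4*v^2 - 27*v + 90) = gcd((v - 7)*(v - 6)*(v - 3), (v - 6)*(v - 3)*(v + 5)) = v^2 - 9*v + 18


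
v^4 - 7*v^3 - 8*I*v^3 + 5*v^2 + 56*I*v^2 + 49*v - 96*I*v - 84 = (v - 4)*(v - 3)*(v - 7*I)*(v - I)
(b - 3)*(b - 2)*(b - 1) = b^3 - 6*b^2 + 11*b - 6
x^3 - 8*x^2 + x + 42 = (x - 7)*(x - 3)*(x + 2)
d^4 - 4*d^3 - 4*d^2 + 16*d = d*(d - 4)*(d - 2)*(d + 2)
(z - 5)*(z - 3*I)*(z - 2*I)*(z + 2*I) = z^4 - 5*z^3 - 3*I*z^3 + 4*z^2 + 15*I*z^2 - 20*z - 12*I*z + 60*I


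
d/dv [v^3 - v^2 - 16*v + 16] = 3*v^2 - 2*v - 16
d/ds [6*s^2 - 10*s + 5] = 12*s - 10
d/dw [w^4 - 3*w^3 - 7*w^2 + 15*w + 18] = 4*w^3 - 9*w^2 - 14*w + 15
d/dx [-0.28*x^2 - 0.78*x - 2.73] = -0.56*x - 0.78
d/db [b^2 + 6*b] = 2*b + 6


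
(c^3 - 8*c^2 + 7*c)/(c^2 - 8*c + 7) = c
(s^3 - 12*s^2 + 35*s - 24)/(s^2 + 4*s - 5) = (s^2 - 11*s + 24)/(s + 5)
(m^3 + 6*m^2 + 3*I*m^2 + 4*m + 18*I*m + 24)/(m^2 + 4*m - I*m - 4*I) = (m^2 + m*(6 + 4*I) + 24*I)/(m + 4)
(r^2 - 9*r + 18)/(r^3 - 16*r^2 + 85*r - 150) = (r - 3)/(r^2 - 10*r + 25)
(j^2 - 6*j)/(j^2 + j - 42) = j/(j + 7)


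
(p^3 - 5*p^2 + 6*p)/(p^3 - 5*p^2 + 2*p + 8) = p*(p - 3)/(p^2 - 3*p - 4)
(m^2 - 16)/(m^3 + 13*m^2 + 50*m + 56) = (m - 4)/(m^2 + 9*m + 14)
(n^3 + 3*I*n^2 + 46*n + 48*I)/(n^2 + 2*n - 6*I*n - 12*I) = (n^2 + 9*I*n - 8)/(n + 2)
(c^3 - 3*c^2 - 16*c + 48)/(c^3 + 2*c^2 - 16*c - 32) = (c - 3)/(c + 2)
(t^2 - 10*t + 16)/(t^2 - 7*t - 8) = (t - 2)/(t + 1)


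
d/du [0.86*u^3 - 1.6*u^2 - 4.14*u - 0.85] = 2.58*u^2 - 3.2*u - 4.14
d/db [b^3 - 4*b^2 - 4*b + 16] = 3*b^2 - 8*b - 4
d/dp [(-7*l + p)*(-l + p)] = -8*l + 2*p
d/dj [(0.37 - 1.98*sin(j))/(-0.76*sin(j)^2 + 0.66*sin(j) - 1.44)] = (-1.5048*sin(j)^2 + 0.5624*sin(j) + 2.607)*cos(j)/(0.5776*sin(j)^4 - 1.0032*sin(j)^3 + 2.6244*sin(j)^2 - 1.9008*sin(j) + 2.0736)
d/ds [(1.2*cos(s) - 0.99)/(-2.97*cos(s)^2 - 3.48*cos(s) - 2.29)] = (-3.564*cos(s)^2 + 5.8806*cos(s) + 6.1932)*sin(s)/(8.8209*cos(s)^4 + 20.6712*cos(s)^3 + 25.713*cos(s)^2 + 15.9384*cos(s) + 5.2441)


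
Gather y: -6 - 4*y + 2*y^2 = 2*y^2 - 4*y - 6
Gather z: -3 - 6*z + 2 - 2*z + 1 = -8*z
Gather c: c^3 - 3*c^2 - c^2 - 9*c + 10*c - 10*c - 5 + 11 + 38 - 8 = c^3 - 4*c^2 - 9*c + 36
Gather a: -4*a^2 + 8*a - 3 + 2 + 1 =-4*a^2 + 8*a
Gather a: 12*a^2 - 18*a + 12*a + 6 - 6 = 12*a^2 - 6*a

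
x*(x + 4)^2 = x^3 + 8*x^2 + 16*x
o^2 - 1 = (o - 1)*(o + 1)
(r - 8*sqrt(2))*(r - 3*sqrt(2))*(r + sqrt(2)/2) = r^3 - 21*sqrt(2)*r^2/2 + 37*r + 24*sqrt(2)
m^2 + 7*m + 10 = (m + 2)*(m + 5)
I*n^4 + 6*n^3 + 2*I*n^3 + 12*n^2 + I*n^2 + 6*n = n*(n + 1)*(n - 6*I)*(I*n + I)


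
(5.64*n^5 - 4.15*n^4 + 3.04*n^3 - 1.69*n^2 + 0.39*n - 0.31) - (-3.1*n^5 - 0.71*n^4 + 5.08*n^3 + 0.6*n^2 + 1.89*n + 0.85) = 8.74*n^5 - 3.44*n^4 - 2.04*n^3 - 2.29*n^2 - 1.5*n - 1.16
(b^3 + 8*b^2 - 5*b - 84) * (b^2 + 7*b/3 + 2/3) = b^5 + 31*b^4/3 + 43*b^3/3 - 271*b^2/3 - 598*b/3 - 56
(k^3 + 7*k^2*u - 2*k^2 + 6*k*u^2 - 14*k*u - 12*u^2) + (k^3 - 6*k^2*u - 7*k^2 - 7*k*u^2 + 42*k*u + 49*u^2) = 2*k^3 + k^2*u - 9*k^2 - k*u^2 + 28*k*u + 37*u^2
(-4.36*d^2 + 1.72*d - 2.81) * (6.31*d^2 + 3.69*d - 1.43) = -27.5116*d^4 - 5.2352*d^3 - 5.1495*d^2 - 12.8285*d + 4.0183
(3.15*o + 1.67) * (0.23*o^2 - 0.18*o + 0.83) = 0.7245*o^3 - 0.1829*o^2 + 2.3139*o + 1.3861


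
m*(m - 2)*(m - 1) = m^3 - 3*m^2 + 2*m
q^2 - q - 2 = (q - 2)*(q + 1)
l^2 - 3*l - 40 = (l - 8)*(l + 5)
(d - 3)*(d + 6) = d^2 + 3*d - 18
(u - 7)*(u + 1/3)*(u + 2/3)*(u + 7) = u^4 + u^3 - 439*u^2/9 - 49*u - 98/9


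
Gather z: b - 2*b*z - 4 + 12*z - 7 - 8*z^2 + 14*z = b - 8*z^2 + z*(26 - 2*b) - 11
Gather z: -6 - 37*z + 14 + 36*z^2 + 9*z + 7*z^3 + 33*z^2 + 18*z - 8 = 7*z^3 + 69*z^2 - 10*z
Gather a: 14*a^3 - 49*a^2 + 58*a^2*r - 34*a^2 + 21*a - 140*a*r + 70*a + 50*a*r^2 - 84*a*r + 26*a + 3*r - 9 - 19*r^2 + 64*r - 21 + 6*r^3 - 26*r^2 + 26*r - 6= 14*a^3 + a^2*(58*r - 83) + a*(50*r^2 - 224*r + 117) + 6*r^3 - 45*r^2 + 93*r - 36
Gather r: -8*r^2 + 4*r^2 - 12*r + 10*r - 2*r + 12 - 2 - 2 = -4*r^2 - 4*r + 8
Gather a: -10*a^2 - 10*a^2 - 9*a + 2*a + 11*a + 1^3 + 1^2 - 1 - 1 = -20*a^2 + 4*a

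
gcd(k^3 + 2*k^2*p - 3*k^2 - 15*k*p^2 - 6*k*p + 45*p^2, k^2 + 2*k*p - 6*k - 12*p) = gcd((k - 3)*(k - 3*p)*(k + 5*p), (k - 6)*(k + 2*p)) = 1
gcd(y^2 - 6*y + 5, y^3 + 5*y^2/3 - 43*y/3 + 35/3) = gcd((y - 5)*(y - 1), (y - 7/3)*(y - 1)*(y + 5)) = y - 1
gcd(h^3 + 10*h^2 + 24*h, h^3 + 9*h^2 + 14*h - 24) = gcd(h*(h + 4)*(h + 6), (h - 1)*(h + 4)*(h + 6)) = h^2 + 10*h + 24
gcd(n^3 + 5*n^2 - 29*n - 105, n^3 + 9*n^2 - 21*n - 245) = n^2 + 2*n - 35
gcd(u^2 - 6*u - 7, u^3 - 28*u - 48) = 1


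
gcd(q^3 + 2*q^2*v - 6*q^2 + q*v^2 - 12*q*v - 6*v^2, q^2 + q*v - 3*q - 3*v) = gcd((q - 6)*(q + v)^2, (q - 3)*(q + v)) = q + v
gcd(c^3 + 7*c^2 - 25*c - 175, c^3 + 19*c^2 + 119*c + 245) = c^2 + 12*c + 35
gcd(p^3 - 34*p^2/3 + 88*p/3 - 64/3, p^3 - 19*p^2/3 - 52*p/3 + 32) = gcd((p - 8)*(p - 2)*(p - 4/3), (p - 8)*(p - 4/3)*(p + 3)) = p^2 - 28*p/3 + 32/3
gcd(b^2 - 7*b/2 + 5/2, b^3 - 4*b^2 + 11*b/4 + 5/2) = b - 5/2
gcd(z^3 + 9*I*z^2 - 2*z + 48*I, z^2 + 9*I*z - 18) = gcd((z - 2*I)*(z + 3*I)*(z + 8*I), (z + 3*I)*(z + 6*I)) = z + 3*I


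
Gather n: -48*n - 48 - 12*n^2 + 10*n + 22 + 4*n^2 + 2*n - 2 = -8*n^2 - 36*n - 28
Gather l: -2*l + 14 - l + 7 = 21 - 3*l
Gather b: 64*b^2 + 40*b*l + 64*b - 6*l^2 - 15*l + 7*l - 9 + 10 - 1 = 64*b^2 + b*(40*l + 64) - 6*l^2 - 8*l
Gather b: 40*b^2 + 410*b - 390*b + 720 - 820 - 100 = 40*b^2 + 20*b - 200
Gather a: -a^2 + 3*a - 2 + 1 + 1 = -a^2 + 3*a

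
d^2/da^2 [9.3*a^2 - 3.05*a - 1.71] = 18.6000000000000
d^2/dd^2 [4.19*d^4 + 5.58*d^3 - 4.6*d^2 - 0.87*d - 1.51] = 50.28*d^2 + 33.48*d - 9.2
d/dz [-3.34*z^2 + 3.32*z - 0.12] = 3.32 - 6.68*z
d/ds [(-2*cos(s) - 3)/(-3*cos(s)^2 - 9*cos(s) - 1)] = (-6*sin(s)^2 + 18*cos(s) + 31)*sin(s)/(3*cos(s)^2 + 9*cos(s) + 1)^2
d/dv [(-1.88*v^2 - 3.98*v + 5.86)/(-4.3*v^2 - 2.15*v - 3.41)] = (-13.072*v^2 + 63.2176*v + 26.1708)/(18.49*v^4 + 18.49*v^3 + 33.9485*v^2 + 14.663*v + 11.6281)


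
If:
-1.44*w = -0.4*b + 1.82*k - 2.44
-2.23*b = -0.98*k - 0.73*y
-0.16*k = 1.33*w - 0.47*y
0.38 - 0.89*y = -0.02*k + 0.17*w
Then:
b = 0.83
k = 1.54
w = -0.02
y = 0.47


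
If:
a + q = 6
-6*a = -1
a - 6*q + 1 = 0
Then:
No Solution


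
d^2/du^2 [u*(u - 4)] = 2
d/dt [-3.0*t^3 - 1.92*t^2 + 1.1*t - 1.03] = -9.0*t^2 - 3.84*t + 1.1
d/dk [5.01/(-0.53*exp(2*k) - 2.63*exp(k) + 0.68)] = (5.3106*exp(k) + 13.1763)*exp(k)/(0.53*exp(2*k) + 2.63*exp(k) - 0.68)^2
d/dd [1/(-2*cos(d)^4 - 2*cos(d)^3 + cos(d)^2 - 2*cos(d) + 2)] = 2*(-4*cos(d)^3 - 3*cos(d)^2 + cos(d) - 1)*sin(d)/(2*cos(d)^4 + 2*cos(d)^3 - cos(d)^2 + 2*cos(d) - 2)^2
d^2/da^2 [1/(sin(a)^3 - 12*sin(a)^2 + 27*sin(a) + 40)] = 3*(-3*sin(a)^5 + 47*sin(a)^4 - 253*sin(a)^3 + 633*sin(a)^2 - 1174*sin(a) + 806)/((sin(a) - 8)^3*(sin(a) - 5)^3*(sin(a) + 1)^2)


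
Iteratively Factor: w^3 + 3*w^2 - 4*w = (w - 1)*(w^2 + 4*w) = (w - 1)*(w + 4)*(w)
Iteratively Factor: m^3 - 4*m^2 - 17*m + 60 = (m + 4)*(m^2 - 8*m + 15) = (m - 5)*(m + 4)*(m - 3)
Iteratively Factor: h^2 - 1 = (h - 1)*(h + 1)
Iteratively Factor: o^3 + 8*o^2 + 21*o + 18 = (o + 3)*(o^2 + 5*o + 6) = (o + 2)*(o + 3)*(o + 3)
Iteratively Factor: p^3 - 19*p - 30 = (p + 3)*(p^2 - 3*p - 10) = (p + 2)*(p + 3)*(p - 5)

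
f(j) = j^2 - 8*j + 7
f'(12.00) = 16.00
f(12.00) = 55.00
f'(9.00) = 10.00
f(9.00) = 16.00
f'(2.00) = -4.00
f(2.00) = -5.00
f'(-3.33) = -14.66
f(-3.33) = 44.73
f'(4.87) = 1.74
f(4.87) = -8.24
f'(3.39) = -1.22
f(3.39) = -8.63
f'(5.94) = 3.88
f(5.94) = -5.24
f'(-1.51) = -11.02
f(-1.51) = 21.36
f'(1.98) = -4.04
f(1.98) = -4.92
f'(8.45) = 8.90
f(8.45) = 10.80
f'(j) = 2*j - 8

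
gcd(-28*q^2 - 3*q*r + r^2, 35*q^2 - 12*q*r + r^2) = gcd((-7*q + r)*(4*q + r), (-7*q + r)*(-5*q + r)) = 7*q - r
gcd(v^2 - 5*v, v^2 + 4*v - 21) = 1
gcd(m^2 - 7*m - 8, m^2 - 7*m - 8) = m^2 - 7*m - 8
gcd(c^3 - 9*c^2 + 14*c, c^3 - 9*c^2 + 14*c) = c^3 - 9*c^2 + 14*c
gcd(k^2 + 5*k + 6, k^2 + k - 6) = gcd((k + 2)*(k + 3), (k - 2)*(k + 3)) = k + 3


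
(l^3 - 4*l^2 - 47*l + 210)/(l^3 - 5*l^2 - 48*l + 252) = (l - 5)/(l - 6)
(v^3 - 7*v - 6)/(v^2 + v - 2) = (v^2 - 2*v - 3)/(v - 1)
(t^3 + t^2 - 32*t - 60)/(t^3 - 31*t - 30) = (t + 2)/(t + 1)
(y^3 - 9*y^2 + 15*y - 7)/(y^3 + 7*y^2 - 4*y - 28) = (y^3 - 9*y^2 + 15*y - 7)/(y^3 + 7*y^2 - 4*y - 28)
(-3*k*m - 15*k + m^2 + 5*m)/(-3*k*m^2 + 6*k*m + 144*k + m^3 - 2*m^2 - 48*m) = (m + 5)/(m^2 - 2*m - 48)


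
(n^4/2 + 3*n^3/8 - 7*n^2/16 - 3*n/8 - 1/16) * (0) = 0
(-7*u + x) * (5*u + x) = -35*u^2 - 2*u*x + x^2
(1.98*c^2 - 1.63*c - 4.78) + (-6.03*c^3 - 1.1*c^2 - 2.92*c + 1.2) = -6.03*c^3 + 0.88*c^2 - 4.55*c - 3.58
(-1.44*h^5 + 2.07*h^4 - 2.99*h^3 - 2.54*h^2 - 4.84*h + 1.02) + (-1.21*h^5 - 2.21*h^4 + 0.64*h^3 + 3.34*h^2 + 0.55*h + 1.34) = -2.65*h^5 - 0.14*h^4 - 2.35*h^3 + 0.8*h^2 - 4.29*h + 2.36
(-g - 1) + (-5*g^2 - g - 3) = -5*g^2 - 2*g - 4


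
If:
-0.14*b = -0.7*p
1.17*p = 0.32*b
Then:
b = 0.00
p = 0.00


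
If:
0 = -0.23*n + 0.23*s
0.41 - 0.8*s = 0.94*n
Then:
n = 0.24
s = 0.24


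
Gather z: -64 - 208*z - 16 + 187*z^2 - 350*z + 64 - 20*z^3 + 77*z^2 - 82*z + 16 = -20*z^3 + 264*z^2 - 640*z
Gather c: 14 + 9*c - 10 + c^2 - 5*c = c^2 + 4*c + 4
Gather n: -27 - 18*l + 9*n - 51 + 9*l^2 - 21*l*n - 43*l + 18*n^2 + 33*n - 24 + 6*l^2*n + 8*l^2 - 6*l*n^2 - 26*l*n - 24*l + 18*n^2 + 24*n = 17*l^2 - 85*l + n^2*(36 - 6*l) + n*(6*l^2 - 47*l + 66) - 102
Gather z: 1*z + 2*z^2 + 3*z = 2*z^2 + 4*z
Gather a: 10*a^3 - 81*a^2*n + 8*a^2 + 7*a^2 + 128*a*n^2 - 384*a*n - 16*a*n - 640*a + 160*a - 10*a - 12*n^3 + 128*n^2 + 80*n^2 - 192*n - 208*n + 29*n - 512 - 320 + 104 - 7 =10*a^3 + a^2*(15 - 81*n) + a*(128*n^2 - 400*n - 490) - 12*n^3 + 208*n^2 - 371*n - 735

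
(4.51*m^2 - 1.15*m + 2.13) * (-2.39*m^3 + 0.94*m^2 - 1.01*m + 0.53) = -10.7789*m^5 + 6.9879*m^4 - 10.7268*m^3 + 5.554*m^2 - 2.7608*m + 1.1289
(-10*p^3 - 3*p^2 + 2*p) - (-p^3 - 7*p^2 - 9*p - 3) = -9*p^3 + 4*p^2 + 11*p + 3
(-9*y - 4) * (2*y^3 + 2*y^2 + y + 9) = -18*y^4 - 26*y^3 - 17*y^2 - 85*y - 36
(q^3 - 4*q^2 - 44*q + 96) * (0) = 0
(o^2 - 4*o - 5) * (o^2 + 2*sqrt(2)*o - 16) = o^4 - 4*o^3 + 2*sqrt(2)*o^3 - 21*o^2 - 8*sqrt(2)*o^2 - 10*sqrt(2)*o + 64*o + 80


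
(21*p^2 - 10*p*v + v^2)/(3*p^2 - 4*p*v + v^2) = (7*p - v)/(p - v)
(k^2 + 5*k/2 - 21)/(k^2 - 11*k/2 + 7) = (k + 6)/(k - 2)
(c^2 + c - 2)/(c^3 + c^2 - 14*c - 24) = (c - 1)/(c^2 - c - 12)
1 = 1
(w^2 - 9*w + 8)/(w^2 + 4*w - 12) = (w^2 - 9*w + 8)/(w^2 + 4*w - 12)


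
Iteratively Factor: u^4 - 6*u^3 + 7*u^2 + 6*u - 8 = (u + 1)*(u^3 - 7*u^2 + 14*u - 8) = (u - 1)*(u + 1)*(u^2 - 6*u + 8) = (u - 2)*(u - 1)*(u + 1)*(u - 4)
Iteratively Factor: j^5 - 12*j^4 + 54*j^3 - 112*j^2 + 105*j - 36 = (j - 1)*(j^4 - 11*j^3 + 43*j^2 - 69*j + 36) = (j - 1)^2*(j^3 - 10*j^2 + 33*j - 36) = (j - 3)*(j - 1)^2*(j^2 - 7*j + 12) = (j - 4)*(j - 3)*(j - 1)^2*(j - 3)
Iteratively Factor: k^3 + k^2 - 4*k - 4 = (k + 2)*(k^2 - k - 2) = (k + 1)*(k + 2)*(k - 2)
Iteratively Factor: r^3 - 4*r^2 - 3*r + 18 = (r + 2)*(r^2 - 6*r + 9) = (r - 3)*(r + 2)*(r - 3)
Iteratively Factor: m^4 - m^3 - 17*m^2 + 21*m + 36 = (m - 3)*(m^3 + 2*m^2 - 11*m - 12) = (m - 3)^2*(m^2 + 5*m + 4) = (m - 3)^2*(m + 4)*(m + 1)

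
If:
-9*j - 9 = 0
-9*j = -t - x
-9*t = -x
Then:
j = -1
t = -9/10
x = -81/10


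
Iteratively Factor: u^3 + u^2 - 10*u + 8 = (u - 1)*(u^2 + 2*u - 8) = (u - 1)*(u + 4)*(u - 2)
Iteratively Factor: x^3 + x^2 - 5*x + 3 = (x - 1)*(x^2 + 2*x - 3) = (x - 1)*(x + 3)*(x - 1)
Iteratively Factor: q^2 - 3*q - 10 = (q + 2)*(q - 5)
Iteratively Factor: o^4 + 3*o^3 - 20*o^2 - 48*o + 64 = (o + 4)*(o^3 - o^2 - 16*o + 16) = (o + 4)^2*(o^2 - 5*o + 4) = (o - 4)*(o + 4)^2*(o - 1)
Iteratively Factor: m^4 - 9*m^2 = (m + 3)*(m^3 - 3*m^2) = (m - 3)*(m + 3)*(m^2) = m*(m - 3)*(m + 3)*(m)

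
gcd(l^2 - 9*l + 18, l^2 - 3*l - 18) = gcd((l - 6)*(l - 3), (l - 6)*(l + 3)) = l - 6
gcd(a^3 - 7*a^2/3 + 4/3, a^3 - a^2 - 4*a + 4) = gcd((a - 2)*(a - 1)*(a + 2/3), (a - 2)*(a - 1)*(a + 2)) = a^2 - 3*a + 2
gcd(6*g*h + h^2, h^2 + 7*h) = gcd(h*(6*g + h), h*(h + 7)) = h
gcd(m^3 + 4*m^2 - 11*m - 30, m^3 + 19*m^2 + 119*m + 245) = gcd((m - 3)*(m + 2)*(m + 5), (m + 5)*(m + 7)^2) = m + 5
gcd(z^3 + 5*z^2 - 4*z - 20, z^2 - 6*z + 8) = z - 2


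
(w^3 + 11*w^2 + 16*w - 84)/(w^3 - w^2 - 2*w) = (w^2 + 13*w + 42)/(w*(w + 1))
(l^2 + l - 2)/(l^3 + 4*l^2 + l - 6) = 1/(l + 3)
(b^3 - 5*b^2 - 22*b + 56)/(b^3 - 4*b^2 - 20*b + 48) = (b - 7)/(b - 6)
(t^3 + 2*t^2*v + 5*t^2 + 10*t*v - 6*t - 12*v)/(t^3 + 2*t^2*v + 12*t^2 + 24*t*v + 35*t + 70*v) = (t^2 + 5*t - 6)/(t^2 + 12*t + 35)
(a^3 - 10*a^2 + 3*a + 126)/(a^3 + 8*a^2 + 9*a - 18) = (a^2 - 13*a + 42)/(a^2 + 5*a - 6)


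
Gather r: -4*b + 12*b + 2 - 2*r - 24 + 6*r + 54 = 8*b + 4*r + 32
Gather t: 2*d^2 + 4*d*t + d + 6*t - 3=2*d^2 + d + t*(4*d + 6) - 3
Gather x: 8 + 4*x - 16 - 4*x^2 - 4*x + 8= -4*x^2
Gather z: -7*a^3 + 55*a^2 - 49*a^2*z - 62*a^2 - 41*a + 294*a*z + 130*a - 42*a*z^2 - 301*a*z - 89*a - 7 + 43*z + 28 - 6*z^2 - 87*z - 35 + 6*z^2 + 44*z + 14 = -7*a^3 - 7*a^2 - 42*a*z^2 + z*(-49*a^2 - 7*a)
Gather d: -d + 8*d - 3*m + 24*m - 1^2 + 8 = 7*d + 21*m + 7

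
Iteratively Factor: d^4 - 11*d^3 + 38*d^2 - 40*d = (d - 2)*(d^3 - 9*d^2 + 20*d) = (d - 5)*(d - 2)*(d^2 - 4*d) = (d - 5)*(d - 4)*(d - 2)*(d)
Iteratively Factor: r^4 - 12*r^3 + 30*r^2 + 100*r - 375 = (r + 3)*(r^3 - 15*r^2 + 75*r - 125) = (r - 5)*(r + 3)*(r^2 - 10*r + 25) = (r - 5)^2*(r + 3)*(r - 5)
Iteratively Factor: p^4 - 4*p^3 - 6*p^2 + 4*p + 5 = (p - 1)*(p^3 - 3*p^2 - 9*p - 5) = (p - 5)*(p - 1)*(p^2 + 2*p + 1) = (p - 5)*(p - 1)*(p + 1)*(p + 1)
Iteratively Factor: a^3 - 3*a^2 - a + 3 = (a - 1)*(a^2 - 2*a - 3) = (a - 3)*(a - 1)*(a + 1)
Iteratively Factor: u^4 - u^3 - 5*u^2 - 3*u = (u)*(u^3 - u^2 - 5*u - 3) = u*(u + 1)*(u^2 - 2*u - 3) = u*(u - 3)*(u + 1)*(u + 1)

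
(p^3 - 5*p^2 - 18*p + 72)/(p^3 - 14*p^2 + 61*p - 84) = (p^2 - 2*p - 24)/(p^2 - 11*p + 28)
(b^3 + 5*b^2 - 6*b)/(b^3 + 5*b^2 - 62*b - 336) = b*(b - 1)/(b^2 - b - 56)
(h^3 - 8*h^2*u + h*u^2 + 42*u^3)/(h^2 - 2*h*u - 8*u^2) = (-h^2 + 10*h*u - 21*u^2)/(-h + 4*u)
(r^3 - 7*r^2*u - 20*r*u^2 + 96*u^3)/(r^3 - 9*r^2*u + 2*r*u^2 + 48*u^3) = (r + 4*u)/(r + 2*u)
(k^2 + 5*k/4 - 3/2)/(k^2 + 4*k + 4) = (k - 3/4)/(k + 2)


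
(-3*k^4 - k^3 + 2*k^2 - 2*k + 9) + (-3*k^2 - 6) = -3*k^4 - k^3 - k^2 - 2*k + 3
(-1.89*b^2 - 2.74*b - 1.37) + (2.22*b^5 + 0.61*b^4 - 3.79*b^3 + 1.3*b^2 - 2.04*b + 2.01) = 2.22*b^5 + 0.61*b^4 - 3.79*b^3 - 0.59*b^2 - 4.78*b + 0.64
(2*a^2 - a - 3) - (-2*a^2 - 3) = 4*a^2 - a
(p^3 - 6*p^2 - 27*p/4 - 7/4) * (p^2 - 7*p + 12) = p^5 - 13*p^4 + 189*p^3/4 - 53*p^2/2 - 275*p/4 - 21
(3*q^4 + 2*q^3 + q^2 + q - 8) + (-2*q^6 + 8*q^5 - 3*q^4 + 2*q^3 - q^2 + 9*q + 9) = -2*q^6 + 8*q^5 + 4*q^3 + 10*q + 1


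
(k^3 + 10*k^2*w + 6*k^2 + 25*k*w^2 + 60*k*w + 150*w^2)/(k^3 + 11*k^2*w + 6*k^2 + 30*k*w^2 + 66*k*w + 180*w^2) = (k + 5*w)/(k + 6*w)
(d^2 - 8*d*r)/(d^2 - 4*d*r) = (d - 8*r)/(d - 4*r)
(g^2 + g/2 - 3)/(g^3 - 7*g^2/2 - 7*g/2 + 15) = (2*g - 3)/(2*g^2 - 11*g + 15)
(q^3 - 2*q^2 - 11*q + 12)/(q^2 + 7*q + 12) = (q^2 - 5*q + 4)/(q + 4)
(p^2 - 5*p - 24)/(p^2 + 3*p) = (p - 8)/p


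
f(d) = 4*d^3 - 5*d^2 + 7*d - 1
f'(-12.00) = 1855.00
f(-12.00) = -7717.00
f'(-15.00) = 2857.00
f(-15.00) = -14731.00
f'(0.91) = 7.84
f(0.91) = 4.24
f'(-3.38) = 177.89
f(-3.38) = -236.24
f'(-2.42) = 101.48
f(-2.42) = -103.91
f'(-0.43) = 13.52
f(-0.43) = -5.25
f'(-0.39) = 12.73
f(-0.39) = -4.73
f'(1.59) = 21.44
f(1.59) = 13.57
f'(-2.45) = 103.53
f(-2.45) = -106.99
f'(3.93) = 153.04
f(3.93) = 192.08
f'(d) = 12*d^2 - 10*d + 7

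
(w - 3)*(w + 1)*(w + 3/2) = w^3 - w^2/2 - 6*w - 9/2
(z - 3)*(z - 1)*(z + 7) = z^3 + 3*z^2 - 25*z + 21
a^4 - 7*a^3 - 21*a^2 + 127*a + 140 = (a - 7)*(a - 5)*(a + 1)*(a + 4)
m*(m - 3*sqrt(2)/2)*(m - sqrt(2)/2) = m^3 - 2*sqrt(2)*m^2 + 3*m/2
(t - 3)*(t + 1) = t^2 - 2*t - 3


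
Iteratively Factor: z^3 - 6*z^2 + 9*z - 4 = (z - 4)*(z^2 - 2*z + 1) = (z - 4)*(z - 1)*(z - 1)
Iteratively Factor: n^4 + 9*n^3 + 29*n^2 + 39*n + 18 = (n + 3)*(n^3 + 6*n^2 + 11*n + 6) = (n + 3)^2*(n^2 + 3*n + 2) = (n + 1)*(n + 3)^2*(n + 2)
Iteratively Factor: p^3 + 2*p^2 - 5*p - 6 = (p + 1)*(p^2 + p - 6) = (p - 2)*(p + 1)*(p + 3)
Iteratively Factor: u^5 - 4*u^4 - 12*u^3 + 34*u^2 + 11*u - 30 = (u + 1)*(u^4 - 5*u^3 - 7*u^2 + 41*u - 30) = (u - 2)*(u + 1)*(u^3 - 3*u^2 - 13*u + 15) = (u - 5)*(u - 2)*(u + 1)*(u^2 + 2*u - 3) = (u - 5)*(u - 2)*(u + 1)*(u + 3)*(u - 1)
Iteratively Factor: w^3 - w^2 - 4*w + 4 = (w + 2)*(w^2 - 3*w + 2) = (w - 1)*(w + 2)*(w - 2)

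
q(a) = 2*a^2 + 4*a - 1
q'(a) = 4*a + 4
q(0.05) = -0.80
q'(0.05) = 4.20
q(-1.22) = -2.90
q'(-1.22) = -0.88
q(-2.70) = 2.78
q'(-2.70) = -6.80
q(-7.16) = 72.89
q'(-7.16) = -24.64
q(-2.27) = 0.23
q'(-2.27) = -5.08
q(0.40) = 0.92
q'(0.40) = 5.60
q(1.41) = 8.62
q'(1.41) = 9.64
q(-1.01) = -3.00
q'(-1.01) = -0.04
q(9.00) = 197.00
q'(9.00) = 40.00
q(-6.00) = 47.00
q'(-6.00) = -20.00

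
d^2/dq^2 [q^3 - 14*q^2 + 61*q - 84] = 6*q - 28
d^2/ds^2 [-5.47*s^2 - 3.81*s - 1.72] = -10.9400000000000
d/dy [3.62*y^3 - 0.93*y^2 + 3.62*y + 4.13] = 10.86*y^2 - 1.86*y + 3.62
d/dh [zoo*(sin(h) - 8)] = zoo*cos(h)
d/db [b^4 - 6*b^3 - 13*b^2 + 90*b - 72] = 4*b^3 - 18*b^2 - 26*b + 90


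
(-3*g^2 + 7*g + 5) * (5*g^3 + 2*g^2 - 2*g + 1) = -15*g^5 + 29*g^4 + 45*g^3 - 7*g^2 - 3*g + 5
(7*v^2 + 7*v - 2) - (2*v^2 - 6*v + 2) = 5*v^2 + 13*v - 4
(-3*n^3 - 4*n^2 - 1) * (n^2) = -3*n^5 - 4*n^4 - n^2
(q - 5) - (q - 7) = 2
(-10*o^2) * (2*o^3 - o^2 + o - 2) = -20*o^5 + 10*o^4 - 10*o^3 + 20*o^2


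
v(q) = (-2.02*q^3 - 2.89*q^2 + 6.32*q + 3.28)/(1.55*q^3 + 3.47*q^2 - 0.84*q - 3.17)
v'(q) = (-6.06*q^2 - 5.78*q + 6.32)/(1.55*q^3 + 3.47*q^2 - 0.84*q - 3.17) + (-4.65*q^2 - 6.94*q + 0.84)*(-2.02*q^3 - 2.89*q^2 + 6.32*q + 3.28)/(1.55*q^3 + 3.47*q^2 - 0.84*q - 3.17)^2 = (-2.5299*q^4 - 16.1984*q^3 - 15.5446*q^2 - 4.4406*q - 17.2792)/(2.4025*q^6 + 10.757*q^5 + 9.4369*q^4 - 15.6566*q^3 - 21.2942*q^2 + 5.3256*q + 10.0489)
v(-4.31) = -1.42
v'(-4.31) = 0.04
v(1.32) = 0.36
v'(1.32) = -3.35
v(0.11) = -1.22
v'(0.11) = -1.74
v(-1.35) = -11.69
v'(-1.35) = -36.26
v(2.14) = -0.62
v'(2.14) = -0.45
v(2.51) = -0.75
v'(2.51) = -0.29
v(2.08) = -0.59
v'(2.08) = -0.50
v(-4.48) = -1.43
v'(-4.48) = 0.03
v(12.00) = -1.21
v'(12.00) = -0.01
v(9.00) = -1.18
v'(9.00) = -0.02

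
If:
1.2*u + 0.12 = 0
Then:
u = -0.10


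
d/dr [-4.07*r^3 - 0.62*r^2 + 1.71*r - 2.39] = -12.21*r^2 - 1.24*r + 1.71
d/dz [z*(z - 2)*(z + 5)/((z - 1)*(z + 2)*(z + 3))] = (z^4 + 22*z^3 + 25*z^2 - 36*z + 60)/(z^6 + 8*z^5 + 18*z^4 - 4*z^3 - 47*z^2 - 12*z + 36)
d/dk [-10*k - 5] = -10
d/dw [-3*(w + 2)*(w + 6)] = -6*w - 24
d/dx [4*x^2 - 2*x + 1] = 8*x - 2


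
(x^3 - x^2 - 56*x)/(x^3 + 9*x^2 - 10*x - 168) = x*(x - 8)/(x^2 + 2*x - 24)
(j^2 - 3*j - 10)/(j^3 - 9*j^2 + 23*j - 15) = (j + 2)/(j^2 - 4*j + 3)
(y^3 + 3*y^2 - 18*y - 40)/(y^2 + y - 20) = y + 2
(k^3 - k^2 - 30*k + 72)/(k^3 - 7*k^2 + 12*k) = (k + 6)/k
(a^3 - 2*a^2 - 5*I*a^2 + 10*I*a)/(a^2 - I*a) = (a^2 - 2*a - 5*I*a + 10*I)/(a - I)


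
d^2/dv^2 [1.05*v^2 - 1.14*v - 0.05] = 2.10000000000000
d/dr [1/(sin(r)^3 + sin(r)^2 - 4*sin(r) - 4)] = (-3*sin(r)^2 - 2*sin(r) + 4)*cos(r)/(sin(r)^3 + sin(r)^2 - 4*sin(r) - 4)^2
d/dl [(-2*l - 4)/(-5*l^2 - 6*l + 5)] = 2*(5*l^2 + 6*l - 2*(l + 2)*(5*l + 3) - 5)/(5*l^2 + 6*l - 5)^2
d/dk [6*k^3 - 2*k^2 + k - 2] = 18*k^2 - 4*k + 1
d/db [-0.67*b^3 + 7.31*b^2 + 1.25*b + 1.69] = -2.01*b^2 + 14.62*b + 1.25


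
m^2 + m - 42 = (m - 6)*(m + 7)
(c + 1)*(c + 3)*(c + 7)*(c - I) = c^4 + 11*c^3 - I*c^3 + 31*c^2 - 11*I*c^2 + 21*c - 31*I*c - 21*I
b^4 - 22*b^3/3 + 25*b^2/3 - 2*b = b*(b - 6)*(b - 1)*(b - 1/3)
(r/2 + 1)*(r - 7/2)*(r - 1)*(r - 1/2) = r^4/2 - 3*r^3/2 - 17*r^2/8 + 39*r/8 - 7/4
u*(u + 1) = u^2 + u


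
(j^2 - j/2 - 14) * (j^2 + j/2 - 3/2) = j^4 - 63*j^2/4 - 25*j/4 + 21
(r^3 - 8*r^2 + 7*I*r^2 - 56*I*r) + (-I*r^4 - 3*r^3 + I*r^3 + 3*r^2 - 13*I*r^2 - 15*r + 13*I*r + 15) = -I*r^4 - 2*r^3 + I*r^3 - 5*r^2 - 6*I*r^2 - 15*r - 43*I*r + 15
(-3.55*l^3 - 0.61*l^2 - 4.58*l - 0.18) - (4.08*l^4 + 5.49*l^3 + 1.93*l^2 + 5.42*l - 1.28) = -4.08*l^4 - 9.04*l^3 - 2.54*l^2 - 10.0*l + 1.1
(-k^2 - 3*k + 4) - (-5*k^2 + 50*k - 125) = 4*k^2 - 53*k + 129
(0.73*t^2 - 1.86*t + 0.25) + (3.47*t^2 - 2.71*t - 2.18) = 4.2*t^2 - 4.57*t - 1.93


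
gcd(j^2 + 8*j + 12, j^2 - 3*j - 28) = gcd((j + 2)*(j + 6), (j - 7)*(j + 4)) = 1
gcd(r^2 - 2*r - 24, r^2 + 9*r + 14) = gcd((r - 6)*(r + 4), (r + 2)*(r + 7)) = 1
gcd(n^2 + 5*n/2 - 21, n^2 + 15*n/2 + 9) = n + 6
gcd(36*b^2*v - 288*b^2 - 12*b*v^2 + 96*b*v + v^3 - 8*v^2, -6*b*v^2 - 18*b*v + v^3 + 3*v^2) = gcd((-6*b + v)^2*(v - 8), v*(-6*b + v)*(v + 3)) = -6*b + v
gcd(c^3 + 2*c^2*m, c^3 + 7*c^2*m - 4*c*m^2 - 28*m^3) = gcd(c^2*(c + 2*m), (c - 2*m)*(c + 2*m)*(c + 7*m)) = c + 2*m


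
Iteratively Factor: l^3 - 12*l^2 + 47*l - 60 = (l - 5)*(l^2 - 7*l + 12) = (l - 5)*(l - 3)*(l - 4)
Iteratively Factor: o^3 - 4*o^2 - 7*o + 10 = (o + 2)*(o^2 - 6*o + 5) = (o - 1)*(o + 2)*(o - 5)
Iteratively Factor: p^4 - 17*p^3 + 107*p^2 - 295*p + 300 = (p - 4)*(p^3 - 13*p^2 + 55*p - 75) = (p - 5)*(p - 4)*(p^2 - 8*p + 15) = (p - 5)*(p - 4)*(p - 3)*(p - 5)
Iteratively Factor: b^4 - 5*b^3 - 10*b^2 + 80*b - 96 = (b - 2)*(b^3 - 3*b^2 - 16*b + 48) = (b - 4)*(b - 2)*(b^2 + b - 12) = (b - 4)*(b - 3)*(b - 2)*(b + 4)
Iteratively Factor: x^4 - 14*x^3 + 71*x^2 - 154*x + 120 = (x - 5)*(x^3 - 9*x^2 + 26*x - 24) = (x - 5)*(x - 2)*(x^2 - 7*x + 12) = (x - 5)*(x - 3)*(x - 2)*(x - 4)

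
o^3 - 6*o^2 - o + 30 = (o - 5)*(o - 3)*(o + 2)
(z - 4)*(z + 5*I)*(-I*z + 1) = -I*z^3 + 6*z^2 + 4*I*z^2 - 24*z + 5*I*z - 20*I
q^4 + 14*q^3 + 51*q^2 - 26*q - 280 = (q - 2)*(q + 4)*(q + 5)*(q + 7)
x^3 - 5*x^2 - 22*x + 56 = (x - 7)*(x - 2)*(x + 4)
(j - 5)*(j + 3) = j^2 - 2*j - 15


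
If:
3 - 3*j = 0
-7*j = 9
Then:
No Solution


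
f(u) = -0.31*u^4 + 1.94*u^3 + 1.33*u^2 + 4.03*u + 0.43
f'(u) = -1.24*u^3 + 5.82*u^2 + 2.66*u + 4.03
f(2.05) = 25.52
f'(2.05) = 23.26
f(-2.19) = -29.52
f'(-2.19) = 39.14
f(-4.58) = -312.91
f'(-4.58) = 233.06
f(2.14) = 27.66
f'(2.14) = 24.22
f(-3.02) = -78.83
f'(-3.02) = 83.23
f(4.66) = 98.22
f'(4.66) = 17.33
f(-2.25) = -31.95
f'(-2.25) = 41.63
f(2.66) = 41.55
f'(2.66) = 28.95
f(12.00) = -2835.53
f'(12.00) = -1268.69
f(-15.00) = -22002.02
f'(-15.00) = 5458.63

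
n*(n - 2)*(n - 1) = n^3 - 3*n^2 + 2*n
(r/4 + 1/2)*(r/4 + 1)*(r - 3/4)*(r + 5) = r^4/16 + 41*r^3/64 + 119*r^2/64 + 23*r/32 - 15/8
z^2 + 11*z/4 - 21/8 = (z - 3/4)*(z + 7/2)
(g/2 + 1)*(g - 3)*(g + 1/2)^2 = g^4/2 - 27*g^2/8 - 25*g/8 - 3/4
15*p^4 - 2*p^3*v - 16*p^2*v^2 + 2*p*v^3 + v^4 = (-3*p + v)*(-p + v)*(p + v)*(5*p + v)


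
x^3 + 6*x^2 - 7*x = x*(x - 1)*(x + 7)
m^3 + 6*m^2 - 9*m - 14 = (m - 2)*(m + 1)*(m + 7)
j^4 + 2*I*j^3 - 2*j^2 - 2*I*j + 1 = (j - 1)*(j + 1)*(j + I)^2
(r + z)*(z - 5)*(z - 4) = r*z^2 - 9*r*z + 20*r + z^3 - 9*z^2 + 20*z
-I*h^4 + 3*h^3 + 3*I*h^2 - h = h*(h + I)^2*(-I*h + 1)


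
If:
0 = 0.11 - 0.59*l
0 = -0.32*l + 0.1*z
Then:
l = 0.19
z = 0.60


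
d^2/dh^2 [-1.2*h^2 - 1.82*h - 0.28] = -2.40000000000000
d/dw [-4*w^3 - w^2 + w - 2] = -12*w^2 - 2*w + 1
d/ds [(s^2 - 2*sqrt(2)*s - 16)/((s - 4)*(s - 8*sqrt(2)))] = (2*(s - 4)*(s - 8*sqrt(2))*(s - sqrt(2)) + (s - 4)*(-s^2 + 2*sqrt(2)*s + 16) + (s - 8*sqrt(2))*(-s^2 + 2*sqrt(2)*s + 16))/((s - 4)^2*(s - 8*sqrt(2))^2)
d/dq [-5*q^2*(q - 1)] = 5*q*(2 - 3*q)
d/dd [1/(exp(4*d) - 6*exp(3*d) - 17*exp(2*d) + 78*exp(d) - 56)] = (-4*exp(3*d) + 18*exp(2*d) + 34*exp(d) - 78)*exp(d)/(-exp(4*d) + 6*exp(3*d) + 17*exp(2*d) - 78*exp(d) + 56)^2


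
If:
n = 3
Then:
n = 3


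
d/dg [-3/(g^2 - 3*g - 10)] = 3*(2*g - 3)/(-g^2 + 3*g + 10)^2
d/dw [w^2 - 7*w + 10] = 2*w - 7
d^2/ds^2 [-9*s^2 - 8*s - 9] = -18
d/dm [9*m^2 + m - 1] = 18*m + 1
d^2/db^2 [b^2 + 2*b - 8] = 2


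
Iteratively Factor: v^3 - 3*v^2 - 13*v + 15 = (v - 5)*(v^2 + 2*v - 3) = (v - 5)*(v - 1)*(v + 3)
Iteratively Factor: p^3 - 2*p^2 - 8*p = (p)*(p^2 - 2*p - 8) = p*(p - 4)*(p + 2)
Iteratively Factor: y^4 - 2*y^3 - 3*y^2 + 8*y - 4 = (y - 2)*(y^3 - 3*y + 2) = (y - 2)*(y + 2)*(y^2 - 2*y + 1) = (y - 2)*(y - 1)*(y + 2)*(y - 1)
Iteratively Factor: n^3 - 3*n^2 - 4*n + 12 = (n - 2)*(n^2 - n - 6) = (n - 2)*(n + 2)*(n - 3)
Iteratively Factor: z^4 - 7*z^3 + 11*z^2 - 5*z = (z - 5)*(z^3 - 2*z^2 + z) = z*(z - 5)*(z^2 - 2*z + 1) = z*(z - 5)*(z - 1)*(z - 1)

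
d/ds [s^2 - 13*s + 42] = 2*s - 13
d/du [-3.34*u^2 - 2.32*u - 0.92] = -6.68*u - 2.32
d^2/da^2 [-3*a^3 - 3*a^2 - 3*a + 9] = -18*a - 6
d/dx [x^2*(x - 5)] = x*(3*x - 10)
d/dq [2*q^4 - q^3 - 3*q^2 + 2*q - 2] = 8*q^3 - 3*q^2 - 6*q + 2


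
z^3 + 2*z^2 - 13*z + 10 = (z - 2)*(z - 1)*(z + 5)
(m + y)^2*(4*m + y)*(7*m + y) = 28*m^4 + 67*m^3*y + 51*m^2*y^2 + 13*m*y^3 + y^4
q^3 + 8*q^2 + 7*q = q*(q + 1)*(q + 7)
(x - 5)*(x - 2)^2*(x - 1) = x^4 - 10*x^3 + 33*x^2 - 44*x + 20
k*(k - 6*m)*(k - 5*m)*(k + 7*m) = k^4 - 4*k^3*m - 47*k^2*m^2 + 210*k*m^3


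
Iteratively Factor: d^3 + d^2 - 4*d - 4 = (d - 2)*(d^2 + 3*d + 2) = (d - 2)*(d + 1)*(d + 2)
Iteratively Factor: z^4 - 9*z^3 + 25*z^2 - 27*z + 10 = (z - 1)*(z^3 - 8*z^2 + 17*z - 10) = (z - 2)*(z - 1)*(z^2 - 6*z + 5) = (z - 2)*(z - 1)^2*(z - 5)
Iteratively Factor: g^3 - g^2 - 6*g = (g - 3)*(g^2 + 2*g) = g*(g - 3)*(g + 2)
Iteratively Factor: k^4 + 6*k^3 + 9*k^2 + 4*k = (k + 1)*(k^3 + 5*k^2 + 4*k) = (k + 1)*(k + 4)*(k^2 + k) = k*(k + 1)*(k + 4)*(k + 1)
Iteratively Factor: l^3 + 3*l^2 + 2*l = (l + 1)*(l^2 + 2*l) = l*(l + 1)*(l + 2)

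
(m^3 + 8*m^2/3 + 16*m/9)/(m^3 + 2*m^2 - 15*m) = (9*m^2 + 24*m + 16)/(9*(m^2 + 2*m - 15))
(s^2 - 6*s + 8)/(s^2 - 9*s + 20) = (s - 2)/(s - 5)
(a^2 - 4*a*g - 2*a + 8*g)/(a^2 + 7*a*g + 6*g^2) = (a^2 - 4*a*g - 2*a + 8*g)/(a^2 + 7*a*g + 6*g^2)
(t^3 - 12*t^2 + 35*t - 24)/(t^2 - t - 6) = (t^2 - 9*t + 8)/(t + 2)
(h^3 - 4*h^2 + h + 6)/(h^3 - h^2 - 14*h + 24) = (h + 1)/(h + 4)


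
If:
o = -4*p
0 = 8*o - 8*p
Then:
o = 0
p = 0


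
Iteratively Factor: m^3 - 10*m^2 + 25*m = (m - 5)*(m^2 - 5*m) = m*(m - 5)*(m - 5)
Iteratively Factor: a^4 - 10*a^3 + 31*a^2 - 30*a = (a)*(a^3 - 10*a^2 + 31*a - 30) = a*(a - 3)*(a^2 - 7*a + 10) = a*(a - 3)*(a - 2)*(a - 5)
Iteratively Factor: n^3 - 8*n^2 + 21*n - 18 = (n - 2)*(n^2 - 6*n + 9) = (n - 3)*(n - 2)*(n - 3)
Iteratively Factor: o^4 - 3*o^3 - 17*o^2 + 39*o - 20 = (o - 1)*(o^3 - 2*o^2 - 19*o + 20) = (o - 1)*(o + 4)*(o^2 - 6*o + 5) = (o - 5)*(o - 1)*(o + 4)*(o - 1)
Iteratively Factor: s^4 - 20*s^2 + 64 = (s + 2)*(s^3 - 2*s^2 - 16*s + 32) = (s + 2)*(s + 4)*(s^2 - 6*s + 8) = (s - 2)*(s + 2)*(s + 4)*(s - 4)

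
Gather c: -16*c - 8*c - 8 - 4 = -24*c - 12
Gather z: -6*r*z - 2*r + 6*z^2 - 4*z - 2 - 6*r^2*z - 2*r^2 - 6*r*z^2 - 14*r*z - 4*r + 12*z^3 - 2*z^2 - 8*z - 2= -2*r^2 - 6*r + 12*z^3 + z^2*(4 - 6*r) + z*(-6*r^2 - 20*r - 12) - 4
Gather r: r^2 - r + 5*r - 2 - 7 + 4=r^2 + 4*r - 5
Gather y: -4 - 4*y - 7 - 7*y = -11*y - 11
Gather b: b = b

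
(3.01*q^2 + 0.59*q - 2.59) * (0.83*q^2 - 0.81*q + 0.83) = 2.4983*q^4 - 1.9484*q^3 - 0.1293*q^2 + 2.5876*q - 2.1497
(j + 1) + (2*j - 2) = 3*j - 1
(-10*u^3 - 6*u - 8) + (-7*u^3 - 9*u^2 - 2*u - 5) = -17*u^3 - 9*u^2 - 8*u - 13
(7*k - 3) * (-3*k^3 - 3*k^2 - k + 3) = -21*k^4 - 12*k^3 + 2*k^2 + 24*k - 9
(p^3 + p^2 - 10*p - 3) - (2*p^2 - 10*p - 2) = p^3 - p^2 - 1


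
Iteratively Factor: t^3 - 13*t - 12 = (t + 1)*(t^2 - t - 12) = (t + 1)*(t + 3)*(t - 4)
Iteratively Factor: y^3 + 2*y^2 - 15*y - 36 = (y + 3)*(y^2 - y - 12) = (y - 4)*(y + 3)*(y + 3)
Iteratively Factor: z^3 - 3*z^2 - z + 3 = (z - 1)*(z^2 - 2*z - 3) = (z - 3)*(z - 1)*(z + 1)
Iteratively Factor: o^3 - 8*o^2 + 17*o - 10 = (o - 2)*(o^2 - 6*o + 5) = (o - 5)*(o - 2)*(o - 1)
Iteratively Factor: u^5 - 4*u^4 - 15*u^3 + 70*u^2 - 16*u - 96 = (u - 4)*(u^4 - 15*u^2 + 10*u + 24) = (u - 4)*(u + 1)*(u^3 - u^2 - 14*u + 24) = (u - 4)*(u - 2)*(u + 1)*(u^2 + u - 12) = (u - 4)*(u - 2)*(u + 1)*(u + 4)*(u - 3)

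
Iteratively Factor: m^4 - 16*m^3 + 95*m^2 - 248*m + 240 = (m - 3)*(m^3 - 13*m^2 + 56*m - 80) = (m - 5)*(m - 3)*(m^2 - 8*m + 16) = (m - 5)*(m - 4)*(m - 3)*(m - 4)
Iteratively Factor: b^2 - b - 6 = (b - 3)*(b + 2)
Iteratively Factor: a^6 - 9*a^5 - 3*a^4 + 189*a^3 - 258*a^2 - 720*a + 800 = (a - 5)*(a^5 - 4*a^4 - 23*a^3 + 74*a^2 + 112*a - 160) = (a - 5)^2*(a^4 + a^3 - 18*a^2 - 16*a + 32) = (a - 5)^2*(a + 2)*(a^3 - a^2 - 16*a + 16) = (a - 5)^2*(a - 4)*(a + 2)*(a^2 + 3*a - 4) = (a - 5)^2*(a - 4)*(a + 2)*(a + 4)*(a - 1)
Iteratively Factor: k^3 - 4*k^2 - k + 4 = (k + 1)*(k^2 - 5*k + 4) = (k - 1)*(k + 1)*(k - 4)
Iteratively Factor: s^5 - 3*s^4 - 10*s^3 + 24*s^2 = (s + 3)*(s^4 - 6*s^3 + 8*s^2) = s*(s + 3)*(s^3 - 6*s^2 + 8*s) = s^2*(s + 3)*(s^2 - 6*s + 8) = s^2*(s - 2)*(s + 3)*(s - 4)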